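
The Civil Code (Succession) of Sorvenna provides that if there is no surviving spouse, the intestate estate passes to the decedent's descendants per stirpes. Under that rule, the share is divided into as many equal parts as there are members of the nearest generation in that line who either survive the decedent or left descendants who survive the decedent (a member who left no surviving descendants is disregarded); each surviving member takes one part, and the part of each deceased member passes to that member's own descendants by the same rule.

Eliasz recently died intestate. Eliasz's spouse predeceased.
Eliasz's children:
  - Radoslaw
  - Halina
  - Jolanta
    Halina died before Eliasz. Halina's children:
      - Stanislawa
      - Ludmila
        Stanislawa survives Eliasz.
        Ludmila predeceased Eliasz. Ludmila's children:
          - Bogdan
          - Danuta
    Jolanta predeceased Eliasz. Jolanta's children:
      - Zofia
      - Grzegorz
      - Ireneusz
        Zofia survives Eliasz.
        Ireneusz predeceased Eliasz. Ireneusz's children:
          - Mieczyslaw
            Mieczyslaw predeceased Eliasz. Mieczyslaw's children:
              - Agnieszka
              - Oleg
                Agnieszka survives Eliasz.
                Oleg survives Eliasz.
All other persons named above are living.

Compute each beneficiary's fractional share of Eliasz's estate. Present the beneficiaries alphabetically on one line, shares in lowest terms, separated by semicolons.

Agnieszka 1/18; Bogdan 1/12; Danuta 1/12; Grzegorz 1/9; Oleg 1/18; Radoslaw 1/3; Stanislawa 1/6; Zofia 1/9

There is no surviving spouse, so the entire estate passes to Eliasz's descendants per stirpes.
The estate is divided into 3 equal shares of 1/3 among Radoslaw, Halina, Jolanta.
Radoslaw is living and takes 1/3.
Halina predeceased; the 1/3 allotted to Halina's branch passes to Halina's issue by representation.
The 1/3 is divided into 2 equal shares of 1/6 among Stanislawa, Ludmila.
Stanislawa is living and takes 1/6.
Ludmila predeceased; the 1/6 allotted to Ludmila's branch passes to Ludmila's issue by representation.
The 1/6 is divided into 2 equal shares of 1/12 among Bogdan, Danuta.
Bogdan is living and takes 1/12.
Danuta is living and takes 1/12.
Jolanta predeceased; the 1/3 allotted to Jolanta's branch passes to Jolanta's issue by representation.
The 1/3 is divided into 3 equal shares of 1/9 among Zofia, Grzegorz, Ireneusz.
Zofia is living and takes 1/9.
Grzegorz is living and takes 1/9.
Ireneusz predeceased; the 1/9 allotted to Ireneusz's branch passes to Ireneusz's issue by representation.
Mieczyslaw's line is the sole branch at this level, so the full 1/9 passes to Mieczyslaw's issue by representation.
The 1/9 is divided into 2 equal shares of 1/18 among Agnieszka, Oleg.
Agnieszka is living and takes 1/18.
Oleg is living and takes 1/18.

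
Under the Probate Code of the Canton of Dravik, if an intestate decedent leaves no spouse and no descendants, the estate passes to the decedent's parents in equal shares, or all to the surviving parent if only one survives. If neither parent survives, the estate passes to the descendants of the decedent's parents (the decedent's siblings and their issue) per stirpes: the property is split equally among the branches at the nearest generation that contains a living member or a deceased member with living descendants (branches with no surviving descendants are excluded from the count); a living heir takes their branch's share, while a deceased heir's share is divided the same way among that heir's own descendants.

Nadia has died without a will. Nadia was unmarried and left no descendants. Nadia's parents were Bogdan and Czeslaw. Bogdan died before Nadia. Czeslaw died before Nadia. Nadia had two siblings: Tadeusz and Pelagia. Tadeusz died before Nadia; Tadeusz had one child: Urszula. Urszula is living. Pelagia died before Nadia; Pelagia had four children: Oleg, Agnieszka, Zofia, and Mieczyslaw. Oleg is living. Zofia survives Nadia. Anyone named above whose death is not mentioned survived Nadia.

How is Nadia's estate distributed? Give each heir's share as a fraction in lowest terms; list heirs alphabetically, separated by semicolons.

Agnieszka 1/8; Mieczyslaw 1/8; Oleg 1/8; Urszula 1/2; Zofia 1/8

Neither parent survives and there are no descendants, so the estate passes to Nadia's siblings and their issue per stirpes.
The estate is divided into 2 equal shares of 1/2 among Tadeusz, Pelagia.
Tadeusz predeceased; the 1/2 allotted to Tadeusz's branch passes to Tadeusz's issue by representation.
Urszula is the sole taker at this level and receives the full 1/2.
Pelagia predeceased; the 1/2 allotted to Pelagia's branch passes to Pelagia's issue by representation.
The 1/2 is divided into 4 equal shares of 1/8 among Oleg, Agnieszka, Zofia, Mieczyslaw.
Oleg is living and takes 1/8.
Agnieszka is living and takes 1/8.
Zofia is living and takes 1/8.
Mieczyslaw is living and takes 1/8.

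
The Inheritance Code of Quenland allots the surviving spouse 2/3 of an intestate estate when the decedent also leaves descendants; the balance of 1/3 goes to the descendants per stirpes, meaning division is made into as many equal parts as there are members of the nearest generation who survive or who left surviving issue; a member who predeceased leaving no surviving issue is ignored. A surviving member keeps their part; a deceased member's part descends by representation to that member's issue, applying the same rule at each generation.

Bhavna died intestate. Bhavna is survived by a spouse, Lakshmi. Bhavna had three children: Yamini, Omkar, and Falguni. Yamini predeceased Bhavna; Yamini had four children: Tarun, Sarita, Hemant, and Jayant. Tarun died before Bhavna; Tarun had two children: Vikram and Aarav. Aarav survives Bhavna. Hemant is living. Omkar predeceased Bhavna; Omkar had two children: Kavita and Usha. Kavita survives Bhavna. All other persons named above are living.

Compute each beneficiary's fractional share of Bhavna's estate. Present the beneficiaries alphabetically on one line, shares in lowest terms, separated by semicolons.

Aarav 1/72; Falguni 1/9; Hemant 1/36; Jayant 1/36; Kavita 1/18; Lakshmi 2/3; Sarita 1/36; Usha 1/18; Vikram 1/72

Lakshmi, as surviving spouse, takes 2/3.
The remaining 1/3 passes to Bhavna's descendants per stirpes.
The 1/3 is divided into 3 equal shares of 1/9 among Yamini, Omkar, Falguni.
Yamini predeceased; the 1/9 allotted to Yamini's branch passes to Yamini's issue by representation.
The 1/9 is divided into 4 equal shares of 1/36 among Tarun, Sarita, Hemant, Jayant.
Tarun predeceased; the 1/36 allotted to Tarun's branch passes to Tarun's issue by representation.
The 1/36 is divided into 2 equal shares of 1/72 among Vikram, Aarav.
Vikram is living and takes 1/72.
Aarav is living and takes 1/72.
Sarita is living and takes 1/36.
Hemant is living and takes 1/36.
Jayant is living and takes 1/36.
Omkar predeceased; the 1/9 allotted to Omkar's branch passes to Omkar's issue by representation.
The 1/9 is divided into 2 equal shares of 1/18 among Kavita, Usha.
Kavita is living and takes 1/18.
Usha is living and takes 1/18.
Falguni is living and takes 1/9.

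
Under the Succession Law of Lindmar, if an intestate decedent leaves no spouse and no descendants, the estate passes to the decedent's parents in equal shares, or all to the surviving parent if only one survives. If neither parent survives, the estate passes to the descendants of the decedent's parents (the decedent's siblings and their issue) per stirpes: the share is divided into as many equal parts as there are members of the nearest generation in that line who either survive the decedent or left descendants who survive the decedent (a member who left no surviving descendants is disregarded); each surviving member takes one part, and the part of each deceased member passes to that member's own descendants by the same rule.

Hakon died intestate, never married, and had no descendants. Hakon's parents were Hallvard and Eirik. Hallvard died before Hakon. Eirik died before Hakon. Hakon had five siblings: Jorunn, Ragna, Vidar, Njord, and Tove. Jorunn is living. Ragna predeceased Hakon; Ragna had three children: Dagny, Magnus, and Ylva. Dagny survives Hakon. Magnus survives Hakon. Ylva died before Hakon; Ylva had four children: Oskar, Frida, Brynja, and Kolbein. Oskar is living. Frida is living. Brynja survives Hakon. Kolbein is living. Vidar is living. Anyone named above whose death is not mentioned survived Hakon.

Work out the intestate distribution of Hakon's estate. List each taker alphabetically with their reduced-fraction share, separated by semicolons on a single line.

Neither parent survives and there are no descendants, so the estate passes to Hakon's siblings and their issue per stirpes.
The estate is divided into 5 equal shares of 1/5 among Jorunn, Ragna, Vidar, Njord, Tove.
Jorunn is living and takes 1/5.
Ragna predeceased; the 1/5 allotted to Ragna's branch passes to Ragna's issue by representation.
The 1/5 is divided into 3 equal shares of 1/15 among Dagny, Magnus, Ylva.
Dagny is living and takes 1/15.
Magnus is living and takes 1/15.
Ylva predeceased; the 1/15 allotted to Ylva's branch passes to Ylva's issue by representation.
The 1/15 is divided into 4 equal shares of 1/60 among Oskar, Frida, Brynja, Kolbein.
Oskar is living and takes 1/60.
Frida is living and takes 1/60.
Brynja is living and takes 1/60.
Kolbein is living and takes 1/60.
Vidar is living and takes 1/5.
Njord is living and takes 1/5.
Tove is living and takes 1/5.

Brynja 1/60; Dagny 1/15; Frida 1/60; Jorunn 1/5; Kolbein 1/60; Magnus 1/15; Njord 1/5; Oskar 1/60; Tove 1/5; Vidar 1/5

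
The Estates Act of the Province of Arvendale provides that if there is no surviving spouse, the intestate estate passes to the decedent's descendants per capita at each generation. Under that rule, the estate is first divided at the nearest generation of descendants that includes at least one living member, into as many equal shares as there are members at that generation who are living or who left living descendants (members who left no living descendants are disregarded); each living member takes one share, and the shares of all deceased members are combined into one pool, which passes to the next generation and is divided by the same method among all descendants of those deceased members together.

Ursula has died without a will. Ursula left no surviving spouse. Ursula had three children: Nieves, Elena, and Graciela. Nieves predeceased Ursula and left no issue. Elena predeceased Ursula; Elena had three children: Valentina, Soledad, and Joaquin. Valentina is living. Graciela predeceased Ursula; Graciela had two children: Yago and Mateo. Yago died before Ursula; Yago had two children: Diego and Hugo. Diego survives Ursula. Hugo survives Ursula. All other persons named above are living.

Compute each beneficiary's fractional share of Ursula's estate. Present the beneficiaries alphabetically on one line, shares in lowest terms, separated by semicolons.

Diego 1/10; Hugo 1/10; Joaquin 1/5; Mateo 1/5; Soledad 1/5; Valentina 1/5

There is no surviving spouse, so the entire estate passes to Ursula's descendants per capita at each generation.
No one at generation 1 (Elena, Graciela) is living; moving to the next generation.
At generation 2 (Valentina, Soledad, Joaquin, Yago, Mateo) there are 5 shares of (1)/5 = 1/5 each.
Living: Valentina, Soledad, Joaquin, and Mateo — each takes 1/5.
Deceased: Yago. That 1/5 share is carried to generation 3.
At generation 3 (Diego, Hugo) there are 2 shares of (1/5)/2 = 1/10 each.
Living: Diego and Hugo — each takes 1/10.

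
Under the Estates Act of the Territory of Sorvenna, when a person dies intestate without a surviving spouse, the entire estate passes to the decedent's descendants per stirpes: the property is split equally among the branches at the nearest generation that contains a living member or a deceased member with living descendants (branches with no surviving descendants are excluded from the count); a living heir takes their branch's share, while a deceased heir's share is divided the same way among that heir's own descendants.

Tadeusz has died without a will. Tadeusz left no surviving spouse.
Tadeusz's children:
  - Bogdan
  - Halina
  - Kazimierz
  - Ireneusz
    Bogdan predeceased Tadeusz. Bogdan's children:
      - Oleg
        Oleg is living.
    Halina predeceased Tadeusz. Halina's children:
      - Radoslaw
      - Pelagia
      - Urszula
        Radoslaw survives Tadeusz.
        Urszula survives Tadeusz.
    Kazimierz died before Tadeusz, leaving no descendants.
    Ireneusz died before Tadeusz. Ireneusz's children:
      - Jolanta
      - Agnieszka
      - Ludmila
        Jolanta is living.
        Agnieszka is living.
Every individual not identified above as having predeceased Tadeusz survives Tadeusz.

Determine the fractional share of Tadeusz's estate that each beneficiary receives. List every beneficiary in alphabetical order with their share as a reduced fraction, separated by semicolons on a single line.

There is no surviving spouse, so the entire estate passes to Tadeusz's descendants per stirpes.
Kazimierz left no surviving issue, so that branch lapses and is disregarded.
The estate is divided into 3 equal shares of 1/3 among Bogdan, Halina, Ireneusz.
Bogdan predeceased; the 1/3 allotted to Bogdan's branch passes to Bogdan's issue by representation.
Oleg is the sole taker at this level and receives the full 1/3.
Halina predeceased; the 1/3 allotted to Halina's branch passes to Halina's issue by representation.
The 1/3 is divided into 3 equal shares of 1/9 among Radoslaw, Pelagia, Urszula.
Radoslaw is living and takes 1/9.
Pelagia is living and takes 1/9.
Urszula is living and takes 1/9.
Ireneusz predeceased; the 1/3 allotted to Ireneusz's branch passes to Ireneusz's issue by representation.
The 1/3 is divided into 3 equal shares of 1/9 among Jolanta, Agnieszka, Ludmila.
Jolanta is living and takes 1/9.
Agnieszka is living and takes 1/9.
Ludmila is living and takes 1/9.

Agnieszka 1/9; Jolanta 1/9; Ludmila 1/9; Oleg 1/3; Pelagia 1/9; Radoslaw 1/9; Urszula 1/9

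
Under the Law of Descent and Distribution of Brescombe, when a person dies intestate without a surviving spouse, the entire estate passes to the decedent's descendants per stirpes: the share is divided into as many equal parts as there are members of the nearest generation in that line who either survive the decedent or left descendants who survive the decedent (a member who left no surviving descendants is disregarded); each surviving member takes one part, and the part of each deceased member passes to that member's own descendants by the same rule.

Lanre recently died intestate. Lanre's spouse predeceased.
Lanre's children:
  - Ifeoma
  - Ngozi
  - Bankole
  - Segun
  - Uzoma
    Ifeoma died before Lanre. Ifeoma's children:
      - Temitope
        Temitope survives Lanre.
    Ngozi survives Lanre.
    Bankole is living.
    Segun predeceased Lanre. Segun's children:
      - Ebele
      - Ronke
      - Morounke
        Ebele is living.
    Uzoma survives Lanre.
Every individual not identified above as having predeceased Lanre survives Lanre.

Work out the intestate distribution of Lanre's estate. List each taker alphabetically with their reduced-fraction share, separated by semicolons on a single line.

Bankole 1/5; Ebele 1/15; Morounke 1/15; Ngozi 1/5; Ronke 1/15; Temitope 1/5; Uzoma 1/5

There is no surviving spouse, so the entire estate passes to Lanre's descendants per stirpes.
The estate is divided into 5 equal shares of 1/5 among Ifeoma, Ngozi, Bankole, Segun, Uzoma.
Ifeoma predeceased; the 1/5 allotted to Ifeoma's branch passes to Ifeoma's issue by representation.
Temitope is the sole taker at this level and receives the full 1/5.
Ngozi is living and takes 1/5.
Bankole is living and takes 1/5.
Segun predeceased; the 1/5 allotted to Segun's branch passes to Segun's issue by representation.
The 1/5 is divided into 3 equal shares of 1/15 among Ebele, Ronke, Morounke.
Ebele is living and takes 1/15.
Ronke is living and takes 1/15.
Morounke is living and takes 1/15.
Uzoma is living and takes 1/5.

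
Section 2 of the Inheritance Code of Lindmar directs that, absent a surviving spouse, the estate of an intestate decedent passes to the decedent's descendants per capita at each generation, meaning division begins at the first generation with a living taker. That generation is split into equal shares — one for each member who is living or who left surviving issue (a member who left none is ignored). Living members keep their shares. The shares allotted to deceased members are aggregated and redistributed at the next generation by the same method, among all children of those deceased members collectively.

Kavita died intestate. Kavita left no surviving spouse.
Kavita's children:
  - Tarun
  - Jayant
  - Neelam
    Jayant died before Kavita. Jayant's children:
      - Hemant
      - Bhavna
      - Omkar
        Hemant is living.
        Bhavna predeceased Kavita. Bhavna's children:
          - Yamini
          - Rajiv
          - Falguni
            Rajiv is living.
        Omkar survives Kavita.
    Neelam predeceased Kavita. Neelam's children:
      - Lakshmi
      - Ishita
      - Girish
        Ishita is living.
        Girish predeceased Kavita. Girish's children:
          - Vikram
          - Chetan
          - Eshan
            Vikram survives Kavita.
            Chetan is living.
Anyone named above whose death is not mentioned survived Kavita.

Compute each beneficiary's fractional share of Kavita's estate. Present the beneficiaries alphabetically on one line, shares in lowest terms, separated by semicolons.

There is no surviving spouse, so the entire estate passes to Kavita's descendants per capita at each generation.
At generation 1 (Tarun, Jayant, Neelam) there are 3 shares of (1)/3 = 1/3 each.
Living: Tarun — each takes 1/3.
Deceased: Jayant and Neelam. Their combined 2/3 is pooled and carried to generation 2.
At generation 2 (Hemant, Bhavna, Omkar, Lakshmi, Ishita, Girish) there are 6 shares of (2/3)/6 = 1/9 each.
Living: Hemant, Omkar, Lakshmi, and Ishita — each takes 1/9.
Deceased: Bhavna and Girish. Their combined 2/9 is pooled and carried to generation 3.
At generation 3 (Yamini, Rajiv, Falguni, Vikram, Chetan, Eshan) there are 6 shares of (2/9)/6 = 1/27 each.
Living: Yamini, Rajiv, Falguni, Vikram, Chetan, and Eshan — each takes 1/27.

Chetan 1/27; Eshan 1/27; Falguni 1/27; Hemant 1/9; Ishita 1/9; Lakshmi 1/9; Omkar 1/9; Rajiv 1/27; Tarun 1/3; Vikram 1/27; Yamini 1/27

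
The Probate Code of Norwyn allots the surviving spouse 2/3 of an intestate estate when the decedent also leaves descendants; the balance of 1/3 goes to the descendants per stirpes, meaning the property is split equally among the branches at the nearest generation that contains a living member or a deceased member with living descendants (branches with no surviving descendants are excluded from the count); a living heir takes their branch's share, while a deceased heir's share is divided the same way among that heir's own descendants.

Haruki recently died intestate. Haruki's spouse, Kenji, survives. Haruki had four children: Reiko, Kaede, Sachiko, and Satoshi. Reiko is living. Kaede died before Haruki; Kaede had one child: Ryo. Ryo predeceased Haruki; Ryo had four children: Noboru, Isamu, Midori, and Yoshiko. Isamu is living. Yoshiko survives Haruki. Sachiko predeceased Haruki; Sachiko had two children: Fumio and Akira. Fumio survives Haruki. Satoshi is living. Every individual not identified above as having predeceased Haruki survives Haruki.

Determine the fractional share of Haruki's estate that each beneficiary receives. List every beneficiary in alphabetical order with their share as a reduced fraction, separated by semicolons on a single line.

Akira 1/24; Fumio 1/24; Isamu 1/48; Kenji 2/3; Midori 1/48; Noboru 1/48; Reiko 1/12; Satoshi 1/12; Yoshiko 1/48

Kenji, as surviving spouse, takes 2/3.
The remaining 1/3 passes to Haruki's descendants per stirpes.
The 1/3 is divided into 4 equal shares of 1/12 among Reiko, Kaede, Sachiko, Satoshi.
Reiko is living and takes 1/12.
Kaede predeceased; the 1/12 allotted to Kaede's branch passes to Kaede's issue by representation.
Ryo's line is the sole branch at this level, so the full 1/12 passes to Ryo's issue by representation.
The 1/12 is divided into 4 equal shares of 1/48 among Noboru, Isamu, Midori, Yoshiko.
Noboru is living and takes 1/48.
Isamu is living and takes 1/48.
Midori is living and takes 1/48.
Yoshiko is living and takes 1/48.
Sachiko predeceased; the 1/12 allotted to Sachiko's branch passes to Sachiko's issue by representation.
The 1/12 is divided into 2 equal shares of 1/24 among Fumio, Akira.
Fumio is living and takes 1/24.
Akira is living and takes 1/24.
Satoshi is living and takes 1/12.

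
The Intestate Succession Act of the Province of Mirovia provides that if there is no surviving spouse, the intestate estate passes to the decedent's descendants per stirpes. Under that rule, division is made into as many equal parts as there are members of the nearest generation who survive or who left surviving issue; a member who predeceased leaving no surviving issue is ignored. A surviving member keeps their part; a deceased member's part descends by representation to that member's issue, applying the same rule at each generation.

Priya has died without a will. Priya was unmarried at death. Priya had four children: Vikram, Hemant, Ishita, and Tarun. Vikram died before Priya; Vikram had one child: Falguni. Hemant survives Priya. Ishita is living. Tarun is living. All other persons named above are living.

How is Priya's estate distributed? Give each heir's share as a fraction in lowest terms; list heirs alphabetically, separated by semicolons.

Falguni 1/4; Hemant 1/4; Ishita 1/4; Tarun 1/4

There is no surviving spouse, so the entire estate passes to Priya's descendants per stirpes.
The estate is divided into 4 equal shares of 1/4 among Vikram, Hemant, Ishita, Tarun.
Vikram predeceased; the 1/4 allotted to Vikram's branch passes to Vikram's issue by representation.
Falguni is the sole taker at this level and receives the full 1/4.
Hemant is living and takes 1/4.
Ishita is living and takes 1/4.
Tarun is living and takes 1/4.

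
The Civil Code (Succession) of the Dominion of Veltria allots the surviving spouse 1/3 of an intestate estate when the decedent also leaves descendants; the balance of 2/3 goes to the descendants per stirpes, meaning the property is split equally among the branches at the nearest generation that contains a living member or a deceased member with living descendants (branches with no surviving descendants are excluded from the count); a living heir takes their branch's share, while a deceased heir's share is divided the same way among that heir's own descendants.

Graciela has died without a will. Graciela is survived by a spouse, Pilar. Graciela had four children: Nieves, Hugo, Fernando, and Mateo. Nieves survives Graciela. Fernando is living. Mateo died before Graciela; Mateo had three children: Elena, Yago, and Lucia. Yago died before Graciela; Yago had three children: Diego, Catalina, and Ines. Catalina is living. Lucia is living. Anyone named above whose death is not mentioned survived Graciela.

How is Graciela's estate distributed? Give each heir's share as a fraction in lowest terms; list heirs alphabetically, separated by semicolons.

Catalina 1/54; Diego 1/54; Elena 1/18; Fernando 1/6; Hugo 1/6; Ines 1/54; Lucia 1/18; Nieves 1/6; Pilar 1/3

Pilar, as surviving spouse, takes 1/3.
The remaining 2/3 passes to Graciela's descendants per stirpes.
The 2/3 is divided into 4 equal shares of 1/6 among Nieves, Hugo, Fernando, Mateo.
Nieves is living and takes 1/6.
Hugo is living and takes 1/6.
Fernando is living and takes 1/6.
Mateo predeceased; the 1/6 allotted to Mateo's branch passes to Mateo's issue by representation.
The 1/6 is divided into 3 equal shares of 1/18 among Elena, Yago, Lucia.
Elena is living and takes 1/18.
Yago predeceased; the 1/18 allotted to Yago's branch passes to Yago's issue by representation.
The 1/18 is divided into 3 equal shares of 1/54 among Diego, Catalina, Ines.
Diego is living and takes 1/54.
Catalina is living and takes 1/54.
Ines is living and takes 1/54.
Lucia is living and takes 1/18.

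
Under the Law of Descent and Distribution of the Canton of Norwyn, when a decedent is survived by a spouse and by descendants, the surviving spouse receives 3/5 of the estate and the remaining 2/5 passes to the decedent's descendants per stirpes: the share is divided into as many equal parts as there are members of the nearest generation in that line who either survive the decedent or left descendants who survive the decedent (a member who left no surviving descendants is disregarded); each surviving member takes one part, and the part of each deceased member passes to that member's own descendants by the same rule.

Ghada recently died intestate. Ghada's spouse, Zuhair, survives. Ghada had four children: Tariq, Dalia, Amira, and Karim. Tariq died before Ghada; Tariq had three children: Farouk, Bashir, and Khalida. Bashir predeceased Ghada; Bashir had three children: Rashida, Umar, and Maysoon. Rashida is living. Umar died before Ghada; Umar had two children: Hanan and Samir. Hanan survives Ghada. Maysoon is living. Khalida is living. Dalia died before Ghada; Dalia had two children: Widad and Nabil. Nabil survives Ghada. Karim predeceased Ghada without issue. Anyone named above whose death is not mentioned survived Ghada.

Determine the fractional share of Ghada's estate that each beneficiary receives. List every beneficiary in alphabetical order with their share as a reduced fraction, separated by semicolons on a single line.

Amira 2/15; Farouk 2/45; Hanan 1/135; Khalida 2/45; Maysoon 2/135; Nabil 1/15; Rashida 2/135; Samir 1/135; Widad 1/15; Zuhair 3/5

Zuhair, as surviving spouse, takes 3/5.
The remaining 2/5 passes to Ghada's descendants per stirpes.
Karim left no surviving issue, so that branch lapses and is disregarded.
The 2/5 is divided into 3 equal shares of 2/15 among Tariq, Dalia, Amira.
Tariq predeceased; the 2/15 allotted to Tariq's branch passes to Tariq's issue by representation.
The 2/15 is divided into 3 equal shares of 2/45 among Farouk, Bashir, Khalida.
Farouk is living and takes 2/45.
Bashir predeceased; the 2/45 allotted to Bashir's branch passes to Bashir's issue by representation.
The 2/45 is divided into 3 equal shares of 2/135 among Rashida, Umar, Maysoon.
Rashida is living and takes 2/135.
Umar predeceased; the 2/135 allotted to Umar's branch passes to Umar's issue by representation.
The 2/135 is divided into 2 equal shares of 1/135 among Hanan, Samir.
Hanan is living and takes 1/135.
Samir is living and takes 1/135.
Maysoon is living and takes 2/135.
Khalida is living and takes 2/45.
Dalia predeceased; the 2/15 allotted to Dalia's branch passes to Dalia's issue by representation.
The 2/15 is divided into 2 equal shares of 1/15 among Widad, Nabil.
Widad is living and takes 1/15.
Nabil is living and takes 1/15.
Amira is living and takes 2/15.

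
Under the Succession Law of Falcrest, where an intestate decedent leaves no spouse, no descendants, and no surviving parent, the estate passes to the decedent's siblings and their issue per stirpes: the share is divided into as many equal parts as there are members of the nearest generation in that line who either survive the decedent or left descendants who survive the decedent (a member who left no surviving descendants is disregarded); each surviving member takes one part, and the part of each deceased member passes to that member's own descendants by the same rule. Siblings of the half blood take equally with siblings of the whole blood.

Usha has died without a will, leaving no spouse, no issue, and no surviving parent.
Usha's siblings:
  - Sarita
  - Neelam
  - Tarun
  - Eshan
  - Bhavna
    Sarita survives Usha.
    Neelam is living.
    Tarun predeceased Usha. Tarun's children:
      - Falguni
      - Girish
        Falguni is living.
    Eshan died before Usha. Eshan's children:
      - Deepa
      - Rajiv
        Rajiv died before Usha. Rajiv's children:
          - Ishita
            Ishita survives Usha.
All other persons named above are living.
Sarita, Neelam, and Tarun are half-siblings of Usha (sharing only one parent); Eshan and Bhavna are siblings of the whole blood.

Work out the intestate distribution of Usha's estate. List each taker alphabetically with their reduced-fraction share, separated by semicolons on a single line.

Bhavna 1/5; Deepa 1/10; Falguni 1/10; Girish 1/10; Ishita 1/10; Neelam 1/5; Sarita 1/5

No spouse, descendants, or parent survives, so the estate passes to Usha's siblings per stirpes.
Half-blood and whole-blood siblings take equally under the stated rule.
The estate is divided into 5 equal shares of 1/5 among Sarita, Neelam, Tarun, Eshan, Bhavna.
Sarita is living and takes 1/5.
Neelam is living and takes 1/5.
Tarun predeceased; the 1/5 allotted to Tarun's branch passes to Tarun's issue by representation.
The 1/5 is divided into 2 equal shares of 1/10 among Falguni, Girish.
Falguni is living and takes 1/10.
Girish is living and takes 1/10.
Eshan predeceased; the 1/5 allotted to Eshan's branch passes to Eshan's issue by representation.
The 1/5 is divided into 2 equal shares of 1/10 among Deepa, Rajiv.
Deepa is living and takes 1/10.
Rajiv predeceased; the 1/10 allotted to Rajiv's branch passes to Rajiv's issue by representation.
Ishita is the sole taker at this level and receives the full 1/10.
Bhavna is living and takes 1/5.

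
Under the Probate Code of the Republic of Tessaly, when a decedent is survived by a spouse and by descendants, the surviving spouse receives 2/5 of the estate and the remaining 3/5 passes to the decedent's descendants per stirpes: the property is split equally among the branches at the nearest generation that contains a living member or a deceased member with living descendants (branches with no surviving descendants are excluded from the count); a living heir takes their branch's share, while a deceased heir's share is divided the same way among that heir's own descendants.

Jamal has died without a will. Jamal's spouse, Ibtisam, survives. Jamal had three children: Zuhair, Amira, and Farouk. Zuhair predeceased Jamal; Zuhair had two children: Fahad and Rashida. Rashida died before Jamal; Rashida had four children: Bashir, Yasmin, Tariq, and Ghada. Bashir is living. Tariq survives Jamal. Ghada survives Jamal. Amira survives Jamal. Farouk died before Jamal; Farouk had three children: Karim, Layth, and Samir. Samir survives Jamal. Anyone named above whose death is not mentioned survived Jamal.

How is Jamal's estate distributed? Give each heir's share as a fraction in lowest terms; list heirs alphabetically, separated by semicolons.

Amira 1/5; Bashir 1/40; Fahad 1/10; Ghada 1/40; Ibtisam 2/5; Karim 1/15; Layth 1/15; Samir 1/15; Tariq 1/40; Yasmin 1/40

Ibtisam, as surviving spouse, takes 2/5.
The remaining 3/5 passes to Jamal's descendants per stirpes.
The 3/5 is divided into 3 equal shares of 1/5 among Zuhair, Amira, Farouk.
Zuhair predeceased; the 1/5 allotted to Zuhair's branch passes to Zuhair's issue by representation.
The 1/5 is divided into 2 equal shares of 1/10 among Fahad, Rashida.
Fahad is living and takes 1/10.
Rashida predeceased; the 1/10 allotted to Rashida's branch passes to Rashida's issue by representation.
The 1/10 is divided into 4 equal shares of 1/40 among Bashir, Yasmin, Tariq, Ghada.
Bashir is living and takes 1/40.
Yasmin is living and takes 1/40.
Tariq is living and takes 1/40.
Ghada is living and takes 1/40.
Amira is living and takes 1/5.
Farouk predeceased; the 1/5 allotted to Farouk's branch passes to Farouk's issue by representation.
The 1/5 is divided into 3 equal shares of 1/15 among Karim, Layth, Samir.
Karim is living and takes 1/15.
Layth is living and takes 1/15.
Samir is living and takes 1/15.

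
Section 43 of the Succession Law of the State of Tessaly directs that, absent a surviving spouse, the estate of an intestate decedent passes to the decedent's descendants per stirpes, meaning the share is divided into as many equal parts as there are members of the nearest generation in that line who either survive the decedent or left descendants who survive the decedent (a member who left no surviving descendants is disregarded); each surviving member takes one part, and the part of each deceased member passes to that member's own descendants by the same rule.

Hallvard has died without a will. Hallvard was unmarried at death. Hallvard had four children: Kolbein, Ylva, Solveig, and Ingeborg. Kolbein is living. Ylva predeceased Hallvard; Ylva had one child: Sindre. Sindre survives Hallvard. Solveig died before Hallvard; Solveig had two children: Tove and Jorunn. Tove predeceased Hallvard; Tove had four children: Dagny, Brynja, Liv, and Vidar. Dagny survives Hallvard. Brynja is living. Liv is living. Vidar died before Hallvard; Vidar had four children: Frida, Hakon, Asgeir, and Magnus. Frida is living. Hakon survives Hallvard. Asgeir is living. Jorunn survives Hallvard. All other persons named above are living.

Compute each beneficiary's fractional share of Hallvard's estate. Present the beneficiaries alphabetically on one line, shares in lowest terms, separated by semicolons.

There is no surviving spouse, so the entire estate passes to Hallvard's descendants per stirpes.
The estate is divided into 4 equal shares of 1/4 among Kolbein, Ylva, Solveig, Ingeborg.
Kolbein is living and takes 1/4.
Ylva predeceased; the 1/4 allotted to Ylva's branch passes to Ylva's issue by representation.
Sindre is the sole taker at this level and receives the full 1/4.
Solveig predeceased; the 1/4 allotted to Solveig's branch passes to Solveig's issue by representation.
The 1/4 is divided into 2 equal shares of 1/8 among Tove, Jorunn.
Tove predeceased; the 1/8 allotted to Tove's branch passes to Tove's issue by representation.
The 1/8 is divided into 4 equal shares of 1/32 among Dagny, Brynja, Liv, Vidar.
Dagny is living and takes 1/32.
Brynja is living and takes 1/32.
Liv is living and takes 1/32.
Vidar predeceased; the 1/32 allotted to Vidar's branch passes to Vidar's issue by representation.
The 1/32 is divided into 4 equal shares of 1/128 among Frida, Hakon, Asgeir, Magnus.
Frida is living and takes 1/128.
Hakon is living and takes 1/128.
Asgeir is living and takes 1/128.
Magnus is living and takes 1/128.
Jorunn is living and takes 1/8.
Ingeborg is living and takes 1/4.

Asgeir 1/128; Brynja 1/32; Dagny 1/32; Frida 1/128; Hakon 1/128; Ingeborg 1/4; Jorunn 1/8; Kolbein 1/4; Liv 1/32; Magnus 1/128; Sindre 1/4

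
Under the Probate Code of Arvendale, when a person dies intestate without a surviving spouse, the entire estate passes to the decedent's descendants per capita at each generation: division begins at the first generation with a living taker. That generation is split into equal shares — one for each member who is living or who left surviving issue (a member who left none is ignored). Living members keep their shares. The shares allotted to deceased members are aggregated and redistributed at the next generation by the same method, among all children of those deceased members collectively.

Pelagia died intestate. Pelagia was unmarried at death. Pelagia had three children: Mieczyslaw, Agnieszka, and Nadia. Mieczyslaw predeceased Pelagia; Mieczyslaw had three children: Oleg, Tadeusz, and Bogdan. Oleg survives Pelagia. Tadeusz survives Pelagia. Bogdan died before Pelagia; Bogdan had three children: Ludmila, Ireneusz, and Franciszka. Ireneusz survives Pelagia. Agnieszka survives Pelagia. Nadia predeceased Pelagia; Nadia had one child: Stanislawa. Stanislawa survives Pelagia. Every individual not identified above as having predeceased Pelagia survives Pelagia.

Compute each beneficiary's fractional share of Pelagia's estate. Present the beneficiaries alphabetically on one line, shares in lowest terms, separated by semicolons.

There is no surviving spouse, so the entire estate passes to Pelagia's descendants per capita at each generation.
At generation 1 (Mieczyslaw, Agnieszka, Nadia) there are 3 shares of (1)/3 = 1/3 each.
Living: Agnieszka — each takes 1/3.
Deceased: Mieczyslaw and Nadia. Their combined 2/3 is pooled and carried to generation 2.
At generation 2 (Oleg, Tadeusz, Bogdan, Stanislawa) there are 4 shares of (2/3)/4 = 1/6 each.
Living: Oleg, Tadeusz, and Stanislawa — each takes 1/6.
Deceased: Bogdan. That 1/6 share is carried to generation 3.
At generation 3 (Ludmila, Ireneusz, Franciszka) there are 3 shares of (1/6)/3 = 1/18 each.
Living: Ludmila, Ireneusz, and Franciszka — each takes 1/18.

Agnieszka 1/3; Franciszka 1/18; Ireneusz 1/18; Ludmila 1/18; Oleg 1/6; Stanislawa 1/6; Tadeusz 1/6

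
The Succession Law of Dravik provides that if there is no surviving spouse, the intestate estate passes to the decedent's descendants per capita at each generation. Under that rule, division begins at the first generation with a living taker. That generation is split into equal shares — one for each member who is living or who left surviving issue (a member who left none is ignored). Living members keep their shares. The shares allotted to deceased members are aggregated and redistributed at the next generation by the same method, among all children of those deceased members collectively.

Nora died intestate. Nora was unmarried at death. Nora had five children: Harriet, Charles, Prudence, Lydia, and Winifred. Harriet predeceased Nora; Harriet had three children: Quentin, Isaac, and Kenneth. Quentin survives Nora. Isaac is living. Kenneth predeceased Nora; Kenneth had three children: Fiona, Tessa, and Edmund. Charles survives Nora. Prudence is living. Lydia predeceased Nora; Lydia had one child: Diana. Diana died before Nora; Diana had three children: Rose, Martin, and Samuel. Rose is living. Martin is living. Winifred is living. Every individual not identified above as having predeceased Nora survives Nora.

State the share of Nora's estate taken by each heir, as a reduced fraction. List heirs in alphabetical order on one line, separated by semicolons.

There is no surviving spouse, so the entire estate passes to Nora's descendants per capita at each generation.
At generation 1 (Harriet, Charles, Prudence, Lydia, Winifred) there are 5 shares of (1)/5 = 1/5 each.
Living: Charles, Prudence, and Winifred — each takes 1/5.
Deceased: Harriet and Lydia. Their combined 2/5 is pooled and carried to generation 2.
At generation 2 (Quentin, Isaac, Kenneth, Diana) there are 4 shares of (2/5)/4 = 1/10 each.
Living: Quentin and Isaac — each takes 1/10.
Deceased: Kenneth and Diana. Their combined 1/5 is pooled and carried to generation 3.
At generation 3 (Fiona, Tessa, Edmund, Rose, Martin, Samuel) there are 6 shares of (1/5)/6 = 1/30 each.
Living: Fiona, Tessa, Edmund, Rose, Martin, and Samuel — each takes 1/30.

Charles 1/5; Edmund 1/30; Fiona 1/30; Isaac 1/10; Martin 1/30; Prudence 1/5; Quentin 1/10; Rose 1/30; Samuel 1/30; Tessa 1/30; Winifred 1/5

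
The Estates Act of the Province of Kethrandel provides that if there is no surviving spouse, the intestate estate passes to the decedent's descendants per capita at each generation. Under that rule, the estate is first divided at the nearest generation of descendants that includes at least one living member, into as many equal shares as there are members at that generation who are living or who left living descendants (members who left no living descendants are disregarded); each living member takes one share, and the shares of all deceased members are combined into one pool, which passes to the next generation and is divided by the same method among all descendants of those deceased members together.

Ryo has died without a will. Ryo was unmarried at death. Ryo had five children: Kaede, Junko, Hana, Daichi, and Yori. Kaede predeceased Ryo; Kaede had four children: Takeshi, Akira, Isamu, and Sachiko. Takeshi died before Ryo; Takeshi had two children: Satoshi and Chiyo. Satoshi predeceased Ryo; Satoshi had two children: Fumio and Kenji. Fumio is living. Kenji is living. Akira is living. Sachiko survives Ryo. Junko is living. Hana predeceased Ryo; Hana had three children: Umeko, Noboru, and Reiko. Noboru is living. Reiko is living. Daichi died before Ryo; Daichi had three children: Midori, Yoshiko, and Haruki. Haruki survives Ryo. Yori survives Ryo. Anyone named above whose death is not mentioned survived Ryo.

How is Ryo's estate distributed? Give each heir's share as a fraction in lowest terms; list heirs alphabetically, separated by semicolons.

Akira 3/50; Chiyo 3/100; Fumio 3/200; Haruki 3/50; Isamu 3/50; Junko 1/5; Kenji 3/200; Midori 3/50; Noboru 3/50; Reiko 3/50; Sachiko 3/50; Umeko 3/50; Yori 1/5; Yoshiko 3/50

There is no surviving spouse, so the entire estate passes to Ryo's descendants per capita at each generation.
At generation 1 (Kaede, Junko, Hana, Daichi, Yori) there are 5 shares of (1)/5 = 1/5 each.
Living: Junko and Yori — each takes 1/5.
Deceased: Kaede, Hana, and Daichi. Their combined 3/5 is pooled and carried to generation 2.
At generation 2 (Takeshi, Akira, Isamu, Sachiko, Umeko, Noboru, Reiko, Midori, Yoshiko, Haruki) there are 10 shares of (3/5)/10 = 3/50 each.
Living: Akira, Isamu, Sachiko, Umeko, Noboru, Reiko, Midori, Yoshiko, and Haruki — each takes 3/50.
Deceased: Takeshi. That 3/50 share is carried to generation 3.
At generation 3 (Satoshi, Chiyo) there are 2 shares of (3/50)/2 = 3/100 each.
Living: Chiyo — each takes 3/100.
Deceased: Satoshi. That 3/100 share is carried to generation 4.
At generation 4 (Fumio, Kenji) there are 2 shares of (3/100)/2 = 3/200 each.
Living: Fumio and Kenji — each takes 3/200.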